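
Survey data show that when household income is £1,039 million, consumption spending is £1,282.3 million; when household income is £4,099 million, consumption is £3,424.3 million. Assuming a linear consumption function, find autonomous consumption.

MPC = ΔC/ΔY = (3424.3 − 1282.3)/(4099 − 1039) = 2142/3060 = 0.7
a = C − MPC·Y = 1282.3 − 0.7(1039) = 1282.3 − 727.3 = 555

a = 555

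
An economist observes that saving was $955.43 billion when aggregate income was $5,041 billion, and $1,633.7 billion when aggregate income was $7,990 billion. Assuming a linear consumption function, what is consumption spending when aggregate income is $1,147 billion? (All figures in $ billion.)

C = 1087.19

MPS = ΔS/ΔY = (1633.7 − 955.43)/(7990 − 5041) = 678.27/2949 = 0.23
MPC = 1 − MPS = 0.77
Autonomous saving = 955.43 − 0.23(5041) = -204, so a = 204
C = 204 + 0.77(1147) = 204 + 883.19 = 1087.19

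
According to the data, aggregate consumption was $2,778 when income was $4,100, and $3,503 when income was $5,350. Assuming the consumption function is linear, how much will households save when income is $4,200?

MPC = (3503 − 2778)/(5350 − 4100) = 725/1250 = 0.58
a = 2778 − 0.58(4100) = 2778 − 2378 = 400
C = 400 + 0.58(4200) = 2836
S = 4200 − 2836 = 1364

S = 1364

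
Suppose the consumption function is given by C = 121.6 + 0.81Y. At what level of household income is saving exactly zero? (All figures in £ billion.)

Y = 640

At break-even, C = Y: 121.6 + 0.81Y = Y
0.19Y = 121.6, so Y = 121.6/0.19 = 640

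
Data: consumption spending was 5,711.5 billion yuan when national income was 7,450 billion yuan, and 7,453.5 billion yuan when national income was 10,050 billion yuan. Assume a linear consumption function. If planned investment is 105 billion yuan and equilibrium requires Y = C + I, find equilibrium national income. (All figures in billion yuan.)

Y = 2500

MPC = (7453.5 − 5711.5)/(10050 − 7450) = 1742/2600 = 0.67
a = 5711.5 − 0.67(7450) = 720
Equilibrium: Y = 720 + 0.67Y + 105
0.33Y = 825, so Y = 825/0.33 = 2500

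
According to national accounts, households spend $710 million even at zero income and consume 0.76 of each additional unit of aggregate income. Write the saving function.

S = Y − C = Y − (710 + 0.76Y) = -710 + (1 − 0.76)Y

S = -710 + 0.24Y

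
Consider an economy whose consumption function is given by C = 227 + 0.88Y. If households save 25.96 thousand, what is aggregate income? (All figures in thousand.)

Y = 2108

S = Y − C = -227 + 0.12Y
-227 + 0.12Y = 25.96, so 0.12Y = 252.96 and Y = 2108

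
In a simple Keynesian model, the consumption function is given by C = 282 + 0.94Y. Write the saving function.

S = Y − C = Y − (282 + 0.94Y) = -282 + (1 − 0.94)Y

S = -282 + 0.06Y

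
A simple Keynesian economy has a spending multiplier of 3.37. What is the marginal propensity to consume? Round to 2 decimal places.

MPC = 0.70

k = 1/(1 − MPC), so 1 − MPC = 1/k = 1/3.37 = 0.2967
MPC = 1 − 0.2967 = 0.70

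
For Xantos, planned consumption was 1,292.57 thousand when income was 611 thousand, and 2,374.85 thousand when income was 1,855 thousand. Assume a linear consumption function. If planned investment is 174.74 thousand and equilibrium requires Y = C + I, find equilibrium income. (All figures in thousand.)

Y = 7198

MPC = (2374.85 − 1292.57)/(1855 − 611) = 1082.28/1244 = 0.87
a = 1292.57 − 0.87(611) = 761
Equilibrium: Y = 761 + 0.87Y + 174.74
0.13Y = 935.74, so Y = 935.74/0.13 = 7198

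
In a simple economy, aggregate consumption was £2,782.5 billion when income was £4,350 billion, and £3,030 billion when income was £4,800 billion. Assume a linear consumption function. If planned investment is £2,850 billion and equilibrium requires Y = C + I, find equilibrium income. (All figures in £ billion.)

MPC = (3030 − 2782.5)/(4800 − 4350) = 247.5/450 = 0.55
a = 2782.5 − 0.55(4350) = 390
Equilibrium: Y = 390 + 0.55Y + 2850
0.45Y = 3240, so Y = 3240/0.45 = 7200

Y = 7200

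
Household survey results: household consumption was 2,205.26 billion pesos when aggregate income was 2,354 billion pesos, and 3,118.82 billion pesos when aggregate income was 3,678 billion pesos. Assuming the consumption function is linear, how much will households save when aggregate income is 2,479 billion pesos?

MPC = (3118.82 − 2205.26)/(3678 − 2354) = 913.56/1324 = 0.69
a = 2205.26 − 0.69(2354) = 2205.26 − 1624.26 = 581
C = 581 + 0.69(2479) = 2291.51
S = 2479 − 2291.51 = 187.49

S = 187.49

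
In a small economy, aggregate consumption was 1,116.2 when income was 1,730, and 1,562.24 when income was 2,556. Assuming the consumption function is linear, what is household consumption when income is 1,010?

C = 727.4

MPC = (1562.24 − 1116.2)/(2556 − 1730) = 446.04/826 = 0.54
a = 1116.2 − 0.54(1730) = 1116.2 − 934.2 = 182
C = 182 + 0.54(1010) = 182 + 545.4 = 727.4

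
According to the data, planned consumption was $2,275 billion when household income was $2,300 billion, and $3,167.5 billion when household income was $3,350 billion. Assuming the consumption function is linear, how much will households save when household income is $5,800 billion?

S = 550

MPC = (3167.5 − 2275)/(3350 − 2300) = 892.5/1050 = 0.85
a = 2275 − 0.85(2300) = 2275 − 1955 = 320
C = 320 + 0.85(5800) = 5250
S = 5800 − 5250 = 550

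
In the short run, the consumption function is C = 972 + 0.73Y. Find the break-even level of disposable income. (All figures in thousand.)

Y = 3600

At break-even, C = Y: 972 + 0.73Y = Y
0.27Y = 972, so Y = 972/0.27 = 3600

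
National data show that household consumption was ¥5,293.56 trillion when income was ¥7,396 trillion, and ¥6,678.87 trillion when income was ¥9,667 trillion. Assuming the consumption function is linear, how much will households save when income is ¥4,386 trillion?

S = 928.54

MPC = (6678.87 − 5293.56)/(9667 − 7396) = 1385.31/2271 = 0.61
a = 5293.56 − 0.61(7396) = 5293.56 − 4511.56 = 782
C = 782 + 0.61(4386) = 3457.46
S = 4386 − 3457.46 = 928.54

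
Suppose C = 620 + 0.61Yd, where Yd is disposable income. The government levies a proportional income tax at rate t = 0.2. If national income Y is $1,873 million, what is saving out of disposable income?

S = -35.624

Yd = (1 − 0.2)(1873) = 0.8(1873) = 1498.4
C = 620 + 0.61(1498.4) = 620 + 914.024 = 1534.024
S = Yd − C = 1498.4 − 1534.024 = -35.624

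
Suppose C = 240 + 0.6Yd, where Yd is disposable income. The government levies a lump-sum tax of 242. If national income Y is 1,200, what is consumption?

Yd = Y − T = 1200 − 242 = 958
C = 240 + 0.6(958) = 240 + 574.8 = 814.8

C = 814.8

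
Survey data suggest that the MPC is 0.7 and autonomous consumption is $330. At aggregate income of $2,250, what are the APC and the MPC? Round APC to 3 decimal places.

MPC = 0.7 (the slope of the consumption function)
C = 330 + 0.7(2250) = 1905, so APC = 1905/2250 = 0.847

APC = 0.847; MPC = 0.7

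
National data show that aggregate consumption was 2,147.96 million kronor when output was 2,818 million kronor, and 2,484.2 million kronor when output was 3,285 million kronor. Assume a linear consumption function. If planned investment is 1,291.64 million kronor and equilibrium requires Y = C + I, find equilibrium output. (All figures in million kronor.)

MPC = (2484.2 − 2147.96)/(3285 − 2818) = 336.24/467 = 0.72
a = 2147.96 − 0.72(2818) = 119
Equilibrium: Y = 119 + 0.72Y + 1291.64
0.28Y = 1410.64, so Y = 1410.64/0.28 = 5038

Y = 5038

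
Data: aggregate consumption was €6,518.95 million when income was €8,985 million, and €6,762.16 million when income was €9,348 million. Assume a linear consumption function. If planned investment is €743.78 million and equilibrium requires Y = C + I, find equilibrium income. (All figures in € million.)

Y = 3766

MPC = (6762.16 − 6518.95)/(9348 − 8985) = 243.21/363 = 0.67
a = 6518.95 − 0.67(8985) = 499
Equilibrium: Y = 499 + 0.67Y + 743.78
0.33Y = 1242.78, so Y = 1242.78/0.33 = 3766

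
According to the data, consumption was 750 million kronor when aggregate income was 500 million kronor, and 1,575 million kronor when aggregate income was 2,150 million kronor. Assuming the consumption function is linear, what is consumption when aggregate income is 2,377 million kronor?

C = 1688.5

MPC = (1575 − 750)/(2150 − 500) = 825/1650 = 0.5
a = 750 − 0.5(500) = 750 − 250 = 500
C = 500 + 0.5(2377) = 500 + 1188.5 = 1688.5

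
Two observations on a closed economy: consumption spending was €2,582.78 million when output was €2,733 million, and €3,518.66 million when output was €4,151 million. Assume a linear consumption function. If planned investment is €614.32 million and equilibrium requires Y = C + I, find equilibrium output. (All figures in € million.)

MPC = (3518.66 − 2582.78)/(4151 − 2733) = 935.88/1418 = 0.66
a = 2582.78 − 0.66(2733) = 779
Equilibrium: Y = 779 + 0.66Y + 614.32
0.34Y = 1393.32, so Y = 1393.32/0.34 = 4098

Y = 4098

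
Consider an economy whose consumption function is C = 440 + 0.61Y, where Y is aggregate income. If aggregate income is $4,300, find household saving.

S = 1237

C = 440 + 0.61(4300) = 440 + 2623 = 3063
S = Y − C = 4300 − 3063 = 1237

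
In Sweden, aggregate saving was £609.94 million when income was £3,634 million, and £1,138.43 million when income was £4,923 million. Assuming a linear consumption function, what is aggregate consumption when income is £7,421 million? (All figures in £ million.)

C = 5258.39

MPS = ΔS/ΔY = (1138.43 − 609.94)/(4923 − 3634) = 528.49/1289 = 0.41
MPC = 1 − MPS = 0.59
Autonomous saving = 609.94 − 0.41(3634) = -880, so a = 880
C = 880 + 0.59(7421) = 880 + 4378.39 = 5258.39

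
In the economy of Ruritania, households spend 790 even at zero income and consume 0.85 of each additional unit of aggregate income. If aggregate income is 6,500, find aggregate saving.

C = 790 + 0.85(6500) = 790 + 5525 = 6315
S = Y − C = 6500 − 6315 = 185

S = 185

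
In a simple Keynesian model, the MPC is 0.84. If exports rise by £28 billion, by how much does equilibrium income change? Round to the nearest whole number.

The multiplier is 1/(1 − MPC) = 1/0.16.
ΔY = 28/0.16 = 175.00 ≈ 175

ΔY ≈ 175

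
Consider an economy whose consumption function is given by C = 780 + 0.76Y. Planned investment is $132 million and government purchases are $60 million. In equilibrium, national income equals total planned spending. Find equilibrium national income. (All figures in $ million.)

Y = 4050

Y = C + I + G = 780 + 0.76Y + 132 + 60
Y − 0.76Y = 972
0.24Y = 972, so Y = 972/0.24 = 4050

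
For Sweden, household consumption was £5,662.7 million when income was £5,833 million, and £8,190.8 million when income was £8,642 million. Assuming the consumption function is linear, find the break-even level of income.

MPC = (8190.8 − 5662.7)/(8642 − 5833) = 2528.1/2809 = 0.9
a = 5662.7 − 0.9(5833) = 5662.7 − 5249.7 = 413
Break-even: Y = a/(1−MPC) = 413/0.1 = 4130

Y = 4130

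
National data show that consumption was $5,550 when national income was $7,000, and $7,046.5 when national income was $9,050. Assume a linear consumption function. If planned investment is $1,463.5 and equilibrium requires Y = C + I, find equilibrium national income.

Y = 7050

MPC = (7046.5 − 5550)/(9050 − 7000) = 1496.5/2050 = 0.73
a = 5550 − 0.73(7000) = 440
Equilibrium: Y = 440 + 0.73Y + 1463.5
0.27Y = 1903.5, so Y = 1903.5/0.27 = 7050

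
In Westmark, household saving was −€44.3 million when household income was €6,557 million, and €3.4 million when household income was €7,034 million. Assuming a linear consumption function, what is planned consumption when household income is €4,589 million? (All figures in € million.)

MPS = ΔS/ΔY = (3.4 − (-44.3))/(7034 − 6557) = 47.7/477 = 0.1
MPC = 1 − MPS = 0.9
Autonomous saving = -44.3 − 0.1(6557) = -700, so a = 700
C = 700 + 0.9(4589) = 700 + 4130.1 = 4830.1

C = 4830.1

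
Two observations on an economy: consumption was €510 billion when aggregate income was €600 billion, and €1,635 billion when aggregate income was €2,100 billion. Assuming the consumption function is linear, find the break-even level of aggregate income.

MPC = (1635 − 510)/(2100 − 600) = 1125/1500 = 0.75
a = 510 − 0.75(600) = 510 − 450 = 60
Break-even: Y = a/(1−MPC) = 60/0.25 = 240

Y = 240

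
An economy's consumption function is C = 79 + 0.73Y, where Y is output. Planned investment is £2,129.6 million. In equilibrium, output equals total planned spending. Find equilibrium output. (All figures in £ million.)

Y = C + I = 79 + 0.73Y + 2129.6
Y − 0.73Y = 2208.6
0.27Y = 2208.6, so Y = 2208.6/0.27 = 8180

Y = 8180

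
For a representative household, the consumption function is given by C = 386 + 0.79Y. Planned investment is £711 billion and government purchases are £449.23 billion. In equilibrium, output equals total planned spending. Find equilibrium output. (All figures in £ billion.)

Y = C + I + G = 386 + 0.79Y + 711 + 449.23
Y − 0.79Y = 1546.23
0.21Y = 1546.23, so Y = 1546.23/0.21 = 7363

Y = 7363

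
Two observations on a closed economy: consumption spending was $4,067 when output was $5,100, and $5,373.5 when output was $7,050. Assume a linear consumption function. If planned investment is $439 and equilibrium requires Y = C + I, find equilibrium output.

MPC = (5373.5 − 4067)/(7050 − 5100) = 1306.5/1950 = 0.67
a = 4067 − 0.67(5100) = 650
Equilibrium: Y = 650 + 0.67Y + 439
0.33Y = 1089, so Y = 1089/0.33 = 3300

Y = 3300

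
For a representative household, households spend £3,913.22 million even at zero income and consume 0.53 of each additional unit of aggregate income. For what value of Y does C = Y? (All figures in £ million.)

At break-even, C = Y: 3913.22 + 0.53Y = Y
0.47Y = 3913.22, so Y = 3913.22/0.47 = 8326

Y = 8326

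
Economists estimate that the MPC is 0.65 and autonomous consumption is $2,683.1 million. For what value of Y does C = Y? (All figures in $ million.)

At break-even, C = Y: 2683.1 + 0.65Y = Y
0.35Y = 2683.1, so Y = 2683.1/0.35 = 7666

Y = 7666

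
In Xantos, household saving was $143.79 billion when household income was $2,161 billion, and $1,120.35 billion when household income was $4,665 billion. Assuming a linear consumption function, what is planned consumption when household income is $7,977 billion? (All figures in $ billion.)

MPS = ΔS/ΔY = (1120.35 − 143.79)/(4665 − 2161) = 976.56/2504 = 0.39
MPC = 1 − MPS = 0.61
Autonomous saving = 143.79 − 0.39(2161) = -699, so a = 699
C = 699 + 0.61(7977) = 699 + 4865.97 = 5564.97

C = 5564.97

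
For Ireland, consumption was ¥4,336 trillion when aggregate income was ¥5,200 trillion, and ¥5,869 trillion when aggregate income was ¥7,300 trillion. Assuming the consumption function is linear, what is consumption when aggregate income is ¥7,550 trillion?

MPC = (5869 − 4336)/(7300 − 5200) = 1533/2100 = 0.73
a = 4336 − 0.73(5200) = 4336 − 3796 = 540
C = 540 + 0.73(7550) = 540 + 5511.5 = 6051.5

C = 6051.5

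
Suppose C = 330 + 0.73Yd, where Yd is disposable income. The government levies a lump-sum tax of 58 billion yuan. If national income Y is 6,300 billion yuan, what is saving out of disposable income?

Yd = Y − T = 6300 − 58 = 6242
C = 330 + 0.73(6242) = 330 + 4556.66 = 4886.66
S = Yd − C = 6242 − 4886.66 = 1355.34

S = 1355.34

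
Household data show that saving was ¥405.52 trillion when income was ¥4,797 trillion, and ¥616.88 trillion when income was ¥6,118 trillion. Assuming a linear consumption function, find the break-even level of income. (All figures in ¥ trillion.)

Y = 2262.5

MPS = ΔS/ΔY = (616.88 − 405.52)/(6118 − 4797) = 211.36/1321 = 0.16
MPC = 1 − MPS = 0.84
From S(4797) = 405.52: −a + 0.16(4797) = 405.52, so a = 767.52 − 405.52 = 362
Break-even (S = 0): Y = a/MPS = 362/0.16 = 2262.5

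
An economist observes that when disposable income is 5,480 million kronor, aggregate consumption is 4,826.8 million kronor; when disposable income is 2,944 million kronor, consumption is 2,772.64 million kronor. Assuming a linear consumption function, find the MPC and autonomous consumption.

MPC = ΔC/ΔY = (4826.8 − 2772.64)/(5480 − 2944) = 2054.16/2536 = 0.81
a = C − MPC·Y = 2772.64 − 0.81(2944) = 2772.64 − 2384.64 = 388

MPC = 0.81; a = 388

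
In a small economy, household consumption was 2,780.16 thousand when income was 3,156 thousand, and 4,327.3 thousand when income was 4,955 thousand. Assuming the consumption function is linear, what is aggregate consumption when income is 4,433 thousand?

MPC = (4327.3 − 2780.16)/(4955 − 3156) = 1547.14/1799 = 0.86
a = 2780.16 − 0.86(3156) = 2780.16 − 2714.16 = 66
C = 66 + 0.86(4433) = 66 + 3812.38 = 3878.38

C = 3878.38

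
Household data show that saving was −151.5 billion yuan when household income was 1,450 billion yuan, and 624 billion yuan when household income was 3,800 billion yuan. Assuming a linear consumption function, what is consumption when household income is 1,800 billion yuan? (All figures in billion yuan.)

C = 1836

MPS = ΔS/ΔY = (624 − (-151.5))/(3800 − 1450) = 775.5/2350 = 0.33
MPC = 1 − MPS = 0.67
Autonomous saving = -151.5 − 0.33(1450) = -630, so a = 630
C = 630 + 0.67(1800) = 630 + 1206 = 1836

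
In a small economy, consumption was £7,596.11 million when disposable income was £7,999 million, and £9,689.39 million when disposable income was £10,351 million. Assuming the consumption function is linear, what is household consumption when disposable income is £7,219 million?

MPC = (9689.39 − 7596.11)/(10351 − 7999) = 2093.28/2352 = 0.89
a = 7596.11 − 0.89(7999) = 7596.11 − 7119.11 = 477
C = 477 + 0.89(7219) = 477 + 6424.91 = 6901.91

C = 6901.91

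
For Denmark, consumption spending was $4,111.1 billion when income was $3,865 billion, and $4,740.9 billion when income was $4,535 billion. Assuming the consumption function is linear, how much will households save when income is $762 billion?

S = -432.28

MPC = (4740.9 − 4111.1)/(4535 − 3865) = 629.8/670 = 0.94
a = 4111.1 − 0.94(3865) = 4111.1 − 3633.1 = 478
C = 478 + 0.94(762) = 1194.28
S = 762 − 1194.28 = -432.28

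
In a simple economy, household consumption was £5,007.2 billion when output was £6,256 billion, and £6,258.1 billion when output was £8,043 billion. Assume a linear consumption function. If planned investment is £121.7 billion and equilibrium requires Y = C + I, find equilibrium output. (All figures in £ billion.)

MPC = (6258.1 − 5007.2)/(8043 − 6256) = 1250.9/1787 = 0.7
a = 5007.2 − 0.7(6256) = 628
Equilibrium: Y = 628 + 0.7Y + 121.7
0.3Y = 749.7, so Y = 749.7/0.3 = 2499

Y = 2499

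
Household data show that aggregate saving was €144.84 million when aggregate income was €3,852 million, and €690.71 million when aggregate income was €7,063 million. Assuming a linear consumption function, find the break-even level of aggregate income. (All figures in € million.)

Y = 3000

MPS = ΔS/ΔY = (690.71 − 144.84)/(7063 − 3852) = 545.87/3211 = 0.17
MPC = 1 − MPS = 0.83
From S(3852) = 144.84: −a + 0.17(3852) = 144.84, so a = 654.84 − 144.84 = 510
Break-even (S = 0): Y = a/MPS = 510/0.17 = 3000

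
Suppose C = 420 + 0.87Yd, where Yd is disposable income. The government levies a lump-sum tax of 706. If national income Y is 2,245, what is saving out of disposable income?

S = -219.93

Yd = Y − T = 2245 − 706 = 1539
C = 420 + 0.87(1539) = 420 + 1338.93 = 1758.93
S = Yd − C = 1539 − 1758.93 = -219.93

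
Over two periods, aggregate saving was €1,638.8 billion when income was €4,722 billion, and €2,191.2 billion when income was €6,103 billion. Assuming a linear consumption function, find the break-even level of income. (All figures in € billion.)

Y = 625

MPS = ΔS/ΔY = (2191.2 − 1638.8)/(6103 − 4722) = 552.4/1381 = 0.4
MPC = 1 − MPS = 0.6
From S(4722) = 1638.8: −a + 0.4(4722) = 1638.8, so a = 1888.8 − 1638.8 = 250
Break-even (S = 0): Y = a/MPS = 250/0.4 = 625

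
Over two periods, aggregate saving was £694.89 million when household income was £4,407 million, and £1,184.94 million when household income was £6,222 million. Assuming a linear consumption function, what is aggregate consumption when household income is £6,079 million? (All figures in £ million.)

C = 4932.67

MPS = ΔS/ΔY = (1184.94 − 694.89)/(6222 − 4407) = 490.05/1815 = 0.27
MPC = 1 − MPS = 0.73
Autonomous saving = 694.89 − 0.27(4407) = -495, so a = 495
C = 495 + 0.73(6079) = 495 + 4437.67 = 4932.67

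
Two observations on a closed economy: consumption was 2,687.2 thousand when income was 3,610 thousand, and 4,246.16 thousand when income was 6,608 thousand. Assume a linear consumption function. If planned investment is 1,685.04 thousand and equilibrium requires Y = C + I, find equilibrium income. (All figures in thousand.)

Y = 5198

MPC = (4246.16 − 2687.2)/(6608 − 3610) = 1558.96/2998 = 0.52
a = 2687.2 − 0.52(3610) = 810
Equilibrium: Y = 810 + 0.52Y + 1685.04
0.48Y = 2495.04, so Y = 2495.04/0.48 = 5198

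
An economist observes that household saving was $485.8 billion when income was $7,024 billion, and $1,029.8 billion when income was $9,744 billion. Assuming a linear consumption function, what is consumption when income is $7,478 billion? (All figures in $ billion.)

C = 6901.4

MPS = ΔS/ΔY = (1029.8 − 485.8)/(9744 − 7024) = 544/2720 = 0.2
MPC = 1 − MPS = 0.8
Autonomous saving = 485.8 − 0.2(7024) = -919, so a = 919
C = 919 + 0.8(7478) = 919 + 5982.4 = 6901.4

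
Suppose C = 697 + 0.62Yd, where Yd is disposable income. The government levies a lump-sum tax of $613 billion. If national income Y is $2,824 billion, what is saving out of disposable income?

Yd = Y − T = 2824 − 613 = 2211
C = 697 + 0.62(2211) = 697 + 1370.82 = 2067.82
S = Yd − C = 2211 − 2067.82 = 143.18

S = 143.18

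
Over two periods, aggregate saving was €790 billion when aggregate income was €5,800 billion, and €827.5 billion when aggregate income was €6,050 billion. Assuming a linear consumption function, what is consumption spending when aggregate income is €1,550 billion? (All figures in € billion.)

MPS = ΔS/ΔY = (827.5 − 790)/(6050 − 5800) = 37.5/250 = 0.15
MPC = 1 − MPS = 0.85
Autonomous saving = 790 − 0.15(5800) = -80, so a = 80
C = 80 + 0.85(1550) = 80 + 1317.5 = 1397.5

C = 1397.5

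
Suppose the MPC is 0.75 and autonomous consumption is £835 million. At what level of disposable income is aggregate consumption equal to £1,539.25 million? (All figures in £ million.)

Y = 939

835 + 0.75Y = 1539.25
0.75Y = 704.25, so Y = 704.25/0.75 = 939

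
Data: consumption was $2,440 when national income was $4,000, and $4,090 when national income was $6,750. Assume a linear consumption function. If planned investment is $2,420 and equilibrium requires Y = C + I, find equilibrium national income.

Y = 6150

MPC = (4090 − 2440)/(6750 − 4000) = 1650/2750 = 0.6
a = 2440 − 0.6(4000) = 40
Equilibrium: Y = 40 + 0.6Y + 2420
0.4Y = 2460, so Y = 2460/0.4 = 6150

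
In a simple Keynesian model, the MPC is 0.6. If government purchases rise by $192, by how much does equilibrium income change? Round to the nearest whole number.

ΔY ≈ 480

The multiplier is 1/(1 − MPC) = 1/0.4.
ΔY = 192/0.4 = 480.00 ≈ 480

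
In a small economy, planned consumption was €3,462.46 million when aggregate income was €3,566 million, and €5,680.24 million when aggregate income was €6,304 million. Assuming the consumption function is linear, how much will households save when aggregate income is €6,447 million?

S = 650.93

MPC = (5680.24 − 3462.46)/(6304 − 3566) = 2217.78/2738 = 0.81
a = 3462.46 − 0.81(3566) = 3462.46 − 2888.46 = 574
C = 574 + 0.81(6447) = 5796.07
S = 6447 − 5796.07 = 650.93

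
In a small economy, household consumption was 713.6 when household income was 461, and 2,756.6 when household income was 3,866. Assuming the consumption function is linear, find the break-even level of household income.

Y = 1092.5

MPC = (2756.6 − 713.6)/(3866 − 461) = 2043/3405 = 0.6
a = 713.6 − 0.6(461) = 713.6 − 276.6 = 437
Break-even: Y = a/(1−MPC) = 437/0.4 = 1092.5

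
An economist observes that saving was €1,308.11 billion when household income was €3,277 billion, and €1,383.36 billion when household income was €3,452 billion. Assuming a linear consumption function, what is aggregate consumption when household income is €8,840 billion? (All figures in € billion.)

MPS = ΔS/ΔY = (1383.36 − 1308.11)/(3452 − 3277) = 75.25/175 = 0.43
MPC = 1 − MPS = 0.57
Autonomous saving = 1308.11 − 0.43(3277) = -101, so a = 101
C = 101 + 0.57(8840) = 101 + 5038.8 = 5139.8

C = 5139.8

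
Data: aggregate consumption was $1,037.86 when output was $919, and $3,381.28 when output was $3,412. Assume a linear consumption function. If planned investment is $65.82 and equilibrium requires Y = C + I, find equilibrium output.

MPC = (3381.28 − 1037.86)/(3412 − 919) = 2343.42/2493 = 0.94
a = 1037.86 − 0.94(919) = 174
Equilibrium: Y = 174 + 0.94Y + 65.82
0.06Y = 239.82, so Y = 239.82/0.06 = 3997

Y = 3997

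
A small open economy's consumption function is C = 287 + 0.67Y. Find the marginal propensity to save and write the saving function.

MPS = 0.33; S = -287 + 0.33Y

MPS = 1 − MPC = 1 − 0.67 = 0.33
S = Y − C = -287 + 0.33Y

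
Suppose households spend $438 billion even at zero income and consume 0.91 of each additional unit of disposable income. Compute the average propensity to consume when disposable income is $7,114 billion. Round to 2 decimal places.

APC = 0.97

C = 438 + 0.91(7114) = 6911.74
APC = C/Y = 6911.74/7114 = 0.97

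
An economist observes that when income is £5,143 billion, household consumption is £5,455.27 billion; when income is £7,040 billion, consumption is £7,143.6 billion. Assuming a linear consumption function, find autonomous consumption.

MPC = ΔC/ΔY = (7143.6 − 5455.27)/(7040 − 5143) = 1688.33/1897 = 0.89
a = C − MPC·Y = 5455.27 − 0.89(5143) = 5455.27 − 4577.27 = 878

a = 878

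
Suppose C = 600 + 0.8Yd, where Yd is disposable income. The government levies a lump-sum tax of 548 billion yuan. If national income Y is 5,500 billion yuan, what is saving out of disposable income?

S = 390.4

Yd = Y − T = 5500 − 548 = 4952
C = 600 + 0.8(4952) = 600 + 3961.6 = 4561.6
S = Yd − C = 4952 − 4561.6 = 390.4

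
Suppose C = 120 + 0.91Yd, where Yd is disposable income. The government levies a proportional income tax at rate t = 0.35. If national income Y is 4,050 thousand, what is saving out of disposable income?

Yd = (1 − 0.35)(4050) = 0.65(4050) = 2632.5
C = 120 + 0.91(2632.5) = 120 + 2395.575 = 2515.575
S = Yd − C = 2632.5 − 2515.575 = 116.925

S = 116.925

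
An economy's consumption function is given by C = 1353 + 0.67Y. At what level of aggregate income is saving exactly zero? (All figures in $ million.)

Y = 4100

At break-even, C = Y: 1353 + 0.67Y = Y
0.33Y = 1353, so Y = 1353/0.33 = 4100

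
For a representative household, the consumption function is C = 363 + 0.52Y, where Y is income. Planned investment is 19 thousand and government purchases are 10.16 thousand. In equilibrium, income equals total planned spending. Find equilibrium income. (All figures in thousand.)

Y = C + I + G = 363 + 0.52Y + 19 + 10.16
Y − 0.52Y = 392.16
0.48Y = 392.16, so Y = 392.16/0.48 = 817

Y = 817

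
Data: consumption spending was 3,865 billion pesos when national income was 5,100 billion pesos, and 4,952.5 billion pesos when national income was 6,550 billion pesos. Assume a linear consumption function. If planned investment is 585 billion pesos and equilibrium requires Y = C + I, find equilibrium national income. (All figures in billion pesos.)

Y = 2500

MPC = (4952.5 − 3865)/(6550 − 5100) = 1087.5/1450 = 0.75
a = 3865 − 0.75(5100) = 40
Equilibrium: Y = 40 + 0.75Y + 585
0.25Y = 625, so Y = 625/0.25 = 2500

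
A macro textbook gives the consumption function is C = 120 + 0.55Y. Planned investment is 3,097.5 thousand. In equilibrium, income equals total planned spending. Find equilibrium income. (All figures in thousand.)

Y = C + I = 120 + 0.55Y + 3097.5
Y − 0.55Y = 3217.5
0.45Y = 3217.5, so Y = 3217.5/0.45 = 7150

Y = 7150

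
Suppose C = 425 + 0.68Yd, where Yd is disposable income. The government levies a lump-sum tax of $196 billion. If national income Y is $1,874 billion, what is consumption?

C = 1566.04

Yd = Y − T = 1874 − 196 = 1678
C = 425 + 0.68(1678) = 425 + 1141.04 = 1566.04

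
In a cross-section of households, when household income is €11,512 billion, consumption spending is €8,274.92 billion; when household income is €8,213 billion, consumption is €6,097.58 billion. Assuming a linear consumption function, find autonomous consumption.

MPC = ΔC/ΔY = (8274.92 − 6097.58)/(11512 − 8213) = 2177.34/3299 = 0.66
a = C − MPC·Y = 6097.58 − 0.66(8213) = 6097.58 − 5420.58 = 677

a = 677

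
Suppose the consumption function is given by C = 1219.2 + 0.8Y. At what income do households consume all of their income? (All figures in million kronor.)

At break-even, C = Y: 1219.2 + 0.8Y = Y
0.2Y = 1219.2, so Y = 1219.2/0.2 = 6096

Y = 6096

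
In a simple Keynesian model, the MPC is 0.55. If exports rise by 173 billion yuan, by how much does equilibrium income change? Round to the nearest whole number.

ΔY ≈ 384

The multiplier is 1/(1 − MPC) = 1/0.45.
ΔY = 173/0.45 = 384.44 ≈ 384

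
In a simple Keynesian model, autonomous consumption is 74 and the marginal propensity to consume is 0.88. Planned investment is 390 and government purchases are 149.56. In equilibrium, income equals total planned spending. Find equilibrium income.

Y = 5113

Y = C + I + G = 74 + 0.88Y + 390 + 149.56
Y − 0.88Y = 613.56
0.12Y = 613.56, so Y = 613.56/0.12 = 5113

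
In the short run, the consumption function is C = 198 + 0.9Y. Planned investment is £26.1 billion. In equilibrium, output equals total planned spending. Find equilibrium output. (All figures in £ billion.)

Y = 2241

Y = C + I = 198 + 0.9Y + 26.1
Y − 0.9Y = 224.1
0.1Y = 224.1, so Y = 224.1/0.1 = 2241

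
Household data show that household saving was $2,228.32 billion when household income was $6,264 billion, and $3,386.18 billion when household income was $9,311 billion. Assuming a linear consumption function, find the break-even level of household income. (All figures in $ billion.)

MPS = ΔS/ΔY = (3386.18 − 2228.32)/(9311 − 6264) = 1157.86/3047 = 0.38
MPC = 1 − MPS = 0.62
From S(6264) = 2228.32: −a + 0.38(6264) = 2228.32, so a = 2380.32 − 2228.32 = 152
Break-even (S = 0): Y = a/MPS = 152/0.38 = 400

Y = 400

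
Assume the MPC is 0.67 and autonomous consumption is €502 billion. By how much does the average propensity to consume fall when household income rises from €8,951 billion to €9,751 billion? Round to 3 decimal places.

ΔAPC = 0.005

At Y = 8951: C = 502 + 0.67(8951) = 6499.17, APC = 6499.17/8951 = 0.7261
At Y = 9751: C = 7035.17, APC = 7035.17/9751 = 0.7215
Fall in APC = 0.7261 − 0.7215 = 0.0046 ≈ 0.005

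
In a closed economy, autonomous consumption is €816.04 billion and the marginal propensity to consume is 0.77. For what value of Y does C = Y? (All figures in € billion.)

At break-even, C = Y: 816.04 + 0.77Y = Y
0.23Y = 816.04, so Y = 816.04/0.23 = 3548

Y = 3548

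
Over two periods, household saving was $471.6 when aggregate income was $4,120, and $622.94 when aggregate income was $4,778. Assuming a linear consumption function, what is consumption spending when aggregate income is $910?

MPS = ΔS/ΔY = (622.94 − 471.6)/(4778 − 4120) = 151.34/658 = 0.23
MPC = 1 − MPS = 0.77
Autonomous saving = 471.6 − 0.23(4120) = -476, so a = 476
C = 476 + 0.77(910) = 476 + 700.7 = 1176.7

C = 1176.7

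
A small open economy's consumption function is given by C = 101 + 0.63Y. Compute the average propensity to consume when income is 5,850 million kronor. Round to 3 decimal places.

APC = 0.647

C = 101 + 0.63(5850) = 3786.5
APC = C/Y = 3786.5/5850 = 0.647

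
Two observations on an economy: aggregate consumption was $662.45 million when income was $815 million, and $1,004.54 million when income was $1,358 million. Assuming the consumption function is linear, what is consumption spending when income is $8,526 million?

C = 5520.38

MPC = (1004.54 − 662.45)/(1358 − 815) = 342.09/543 = 0.63
a = 662.45 − 0.63(815) = 662.45 − 513.45 = 149
C = 149 + 0.63(8526) = 149 + 5371.38 = 5520.38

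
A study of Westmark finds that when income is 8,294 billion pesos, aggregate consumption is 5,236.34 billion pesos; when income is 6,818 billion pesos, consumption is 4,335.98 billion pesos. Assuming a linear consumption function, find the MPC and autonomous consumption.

MPC = 0.61; a = 177

MPC = ΔC/ΔY = (5236.34 − 4335.98)/(8294 − 6818) = 900.36/1476 = 0.61
a = C − MPC·Y = 4335.98 − 0.61(6818) = 4335.98 − 4158.98 = 177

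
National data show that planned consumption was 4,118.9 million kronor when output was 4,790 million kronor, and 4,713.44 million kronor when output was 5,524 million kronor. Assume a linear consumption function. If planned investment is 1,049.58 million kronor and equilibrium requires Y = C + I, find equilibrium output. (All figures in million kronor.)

MPC = (4713.44 − 4118.9)/(5524 − 4790) = 594.54/734 = 0.81
a = 4118.9 − 0.81(4790) = 239
Equilibrium: Y = 239 + 0.81Y + 1049.58
0.19Y = 1288.58, so Y = 1288.58/0.19 = 6782

Y = 6782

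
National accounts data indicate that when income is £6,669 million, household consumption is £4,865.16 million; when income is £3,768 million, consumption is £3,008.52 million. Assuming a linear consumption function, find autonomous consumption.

MPC = ΔC/ΔY = (4865.16 − 3008.52)/(6669 − 3768) = 1856.64/2901 = 0.64
a = C − MPC·Y = 3008.52 − 0.64(3768) = 3008.52 − 2411.52 = 597

a = 597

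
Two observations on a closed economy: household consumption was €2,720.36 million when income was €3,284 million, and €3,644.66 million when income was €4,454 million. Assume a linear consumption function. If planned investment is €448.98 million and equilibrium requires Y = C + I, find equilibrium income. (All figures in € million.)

MPC = (3644.66 − 2720.36)/(4454 − 3284) = 924.3/1170 = 0.79
a = 2720.36 − 0.79(3284) = 126
Equilibrium: Y = 126 + 0.79Y + 448.98
0.21Y = 574.98, so Y = 574.98/0.21 = 2738

Y = 2738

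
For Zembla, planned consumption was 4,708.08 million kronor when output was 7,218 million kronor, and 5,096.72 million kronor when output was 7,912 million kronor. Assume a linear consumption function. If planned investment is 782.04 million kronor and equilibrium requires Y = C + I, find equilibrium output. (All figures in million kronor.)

MPC = (5096.72 − 4708.08)/(7912 − 7218) = 388.64/694 = 0.56
a = 4708.08 − 0.56(7218) = 666
Equilibrium: Y = 666 + 0.56Y + 782.04
0.44Y = 1448.04, so Y = 1448.04/0.44 = 3291

Y = 3291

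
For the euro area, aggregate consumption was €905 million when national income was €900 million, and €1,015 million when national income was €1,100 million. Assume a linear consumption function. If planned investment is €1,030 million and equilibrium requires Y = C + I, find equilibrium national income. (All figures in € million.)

Y = 3200

MPC = (1015 − 905)/(1100 − 900) = 110/200 = 0.55
a = 905 − 0.55(900) = 410
Equilibrium: Y = 410 + 0.55Y + 1030
0.45Y = 1440, so Y = 1440/0.45 = 3200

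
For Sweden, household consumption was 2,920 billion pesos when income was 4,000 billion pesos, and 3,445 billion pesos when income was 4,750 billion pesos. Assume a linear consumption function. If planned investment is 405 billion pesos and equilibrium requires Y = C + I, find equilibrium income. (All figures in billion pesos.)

Y = 1750

MPC = (3445 − 2920)/(4750 − 4000) = 525/750 = 0.7
a = 2920 − 0.7(4000) = 120
Equilibrium: Y = 120 + 0.7Y + 405
0.3Y = 525, so Y = 525/0.3 = 1750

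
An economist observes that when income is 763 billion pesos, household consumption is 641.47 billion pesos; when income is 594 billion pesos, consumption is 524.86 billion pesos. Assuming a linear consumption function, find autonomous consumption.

MPC = ΔC/ΔY = (641.47 − 524.86)/(763 − 594) = 116.61/169 = 0.69
a = C − MPC·Y = 524.86 − 0.69(594) = 524.86 − 409.86 = 115

a = 115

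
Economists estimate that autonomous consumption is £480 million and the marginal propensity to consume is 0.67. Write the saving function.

S = Y − C = Y − (480 + 0.67Y) = -480 + (1 − 0.67)Y

S = -480 + 0.33Y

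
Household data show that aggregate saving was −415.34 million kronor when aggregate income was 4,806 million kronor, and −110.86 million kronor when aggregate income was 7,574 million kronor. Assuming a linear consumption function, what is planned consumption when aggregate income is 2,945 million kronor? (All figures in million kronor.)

MPS = ΔS/ΔY = (-110.86 − (-415.34))/(7574 − 4806) = 304.48/2768 = 0.11
MPC = 1 − MPS = 0.89
Autonomous saving = -415.34 − 0.11(4806) = -944, so a = 944
C = 944 + 0.89(2945) = 944 + 2621.05 = 3565.05

C = 3565.05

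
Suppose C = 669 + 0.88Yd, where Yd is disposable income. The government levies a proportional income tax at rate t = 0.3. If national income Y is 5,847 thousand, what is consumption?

Yd = (1 − 0.3)(5847) = 0.7(5847) = 4092.9
C = 669 + 0.88(4092.9) = 669 + 3601.752 = 4270.752

C = 4270.752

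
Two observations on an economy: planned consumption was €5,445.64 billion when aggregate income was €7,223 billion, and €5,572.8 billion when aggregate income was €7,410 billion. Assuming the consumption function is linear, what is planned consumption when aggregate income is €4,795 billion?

C = 3794.6

MPC = (5572.8 − 5445.64)/(7410 − 7223) = 127.16/187 = 0.68
a = 5445.64 − 0.68(7223) = 5445.64 − 4911.64 = 534
C = 534 + 0.68(4795) = 534 + 3260.6 = 3794.6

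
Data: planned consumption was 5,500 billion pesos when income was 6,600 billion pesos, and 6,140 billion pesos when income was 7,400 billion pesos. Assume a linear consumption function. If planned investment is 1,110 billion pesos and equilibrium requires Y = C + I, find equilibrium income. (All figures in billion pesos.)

MPC = (6140 − 5500)/(7400 − 6600) = 640/800 = 0.8
a = 5500 − 0.8(6600) = 220
Equilibrium: Y = 220 + 0.8Y + 1110
0.2Y = 1330, so Y = 1330/0.2 = 6650

Y = 6650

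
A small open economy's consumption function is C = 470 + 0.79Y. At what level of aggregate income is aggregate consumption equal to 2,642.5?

470 + 0.79Y = 2642.5
0.79Y = 2172.5, so Y = 2172.5/0.79 = 2750

Y = 2750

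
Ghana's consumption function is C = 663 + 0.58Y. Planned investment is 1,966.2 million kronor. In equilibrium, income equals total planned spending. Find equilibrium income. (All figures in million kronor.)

Y = 6260

Y = C + I = 663 + 0.58Y + 1966.2
Y − 0.58Y = 2629.2
0.42Y = 2629.2, so Y = 2629.2/0.42 = 6260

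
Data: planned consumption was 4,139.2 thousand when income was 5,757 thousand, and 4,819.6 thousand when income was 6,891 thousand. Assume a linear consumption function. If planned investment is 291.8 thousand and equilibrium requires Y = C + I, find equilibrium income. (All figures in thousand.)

MPC = (4819.6 − 4139.2)/(6891 − 5757) = 680.4/1134 = 0.6
a = 4139.2 − 0.6(5757) = 685
Equilibrium: Y = 685 + 0.6Y + 291.8
0.4Y = 976.8, so Y = 976.8/0.4 = 2442

Y = 2442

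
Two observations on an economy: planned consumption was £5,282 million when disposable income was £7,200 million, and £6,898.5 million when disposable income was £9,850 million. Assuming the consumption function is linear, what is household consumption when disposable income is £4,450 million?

MPC = (6898.5 − 5282)/(9850 − 7200) = 1616.5/2650 = 0.61
a = 5282 − 0.61(7200) = 5282 − 4392 = 890
C = 890 + 0.61(4450) = 890 + 2714.5 = 3604.5

C = 3604.5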